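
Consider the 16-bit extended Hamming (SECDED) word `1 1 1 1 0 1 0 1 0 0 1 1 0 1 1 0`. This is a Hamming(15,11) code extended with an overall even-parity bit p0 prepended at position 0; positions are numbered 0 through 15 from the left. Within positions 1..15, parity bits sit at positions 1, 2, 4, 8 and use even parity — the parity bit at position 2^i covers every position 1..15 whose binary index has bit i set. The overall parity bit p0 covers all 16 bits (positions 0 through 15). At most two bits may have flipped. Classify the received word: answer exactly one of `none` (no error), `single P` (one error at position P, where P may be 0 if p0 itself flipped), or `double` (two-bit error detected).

s1: b1⊕b3⊕b5⊕b7⊕b9⊕b11⊕b13⊕b15 = 1⊕1⊕1⊕1⊕0⊕1⊕1⊕0 = 0
s2: b2⊕b3⊕b6⊕b7⊕b10⊕b11⊕b14⊕b15 = 1⊕1⊕0⊕1⊕1⊕1⊕1⊕0 = 0
s4: b4⊕b5⊕b6⊕b7⊕b12⊕b13⊕b14⊕b15 = 0⊕1⊕0⊕1⊕0⊕1⊕1⊕0 = 0
s8: b8⊕b9⊕b10⊕b11⊕b12⊕b13⊕b14⊕b15 = 0⊕0⊕1⊕1⊕0⊕1⊕1⊕0 = 0
Syndrome (s8...s1) = 0000 → position 0 (no error).
Overall parity (XOR of all 16 bits, including p0): 1⊕1⊕1⊕1⊕0⊕1⊕0⊕1⊕0⊕0⊕1⊕1⊕0⊕1⊕1⊕0 = 0
Overall=0, syndrome position=0 → no error.

none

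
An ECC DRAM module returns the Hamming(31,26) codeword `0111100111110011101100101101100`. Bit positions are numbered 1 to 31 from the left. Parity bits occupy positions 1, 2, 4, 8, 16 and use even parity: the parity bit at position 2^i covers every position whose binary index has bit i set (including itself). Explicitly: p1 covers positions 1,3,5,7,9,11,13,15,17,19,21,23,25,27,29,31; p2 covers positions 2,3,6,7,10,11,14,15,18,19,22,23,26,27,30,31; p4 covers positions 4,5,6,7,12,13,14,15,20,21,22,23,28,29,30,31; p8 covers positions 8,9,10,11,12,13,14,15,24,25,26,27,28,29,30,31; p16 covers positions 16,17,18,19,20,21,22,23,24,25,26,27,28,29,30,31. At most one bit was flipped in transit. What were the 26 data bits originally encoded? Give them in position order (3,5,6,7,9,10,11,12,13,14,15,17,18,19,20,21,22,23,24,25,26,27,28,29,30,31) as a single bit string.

11001111001101100101101100

s1: b1⊕b3⊕b5⊕b7⊕b9⊕b11⊕b13⊕b15⊕b17⊕b19⊕b21⊕b23⊕b25⊕b27⊕b29⊕b31 = 0⊕1⊕1⊕0⊕1⊕1⊕0⊕1⊕1⊕1⊕0⊕1⊕1⊕0⊕1⊕0 = 0
s2: b2⊕b3⊕b6⊕b7⊕b10⊕b11⊕b14⊕b15⊕b18⊕b19⊕b22⊕b23⊕b26⊕b27⊕b30⊕b31 = 1⊕1⊕0⊕0⊕1⊕1⊕0⊕1⊕0⊕1⊕0⊕1⊕1⊕0⊕0⊕0 = 0
s4: b4⊕b5⊕b6⊕b7⊕b12⊕b13⊕b14⊕b15⊕b20⊕b21⊕b22⊕b23⊕b28⊕b29⊕b30⊕b31 = 1⊕1⊕0⊕0⊕1⊕0⊕0⊕1⊕1⊕0⊕0⊕1⊕1⊕1⊕0⊕0 = 0
s8: b8⊕b9⊕b10⊕b11⊕b12⊕b13⊕b14⊕b15⊕b24⊕b25⊕b26⊕b27⊕b28⊕b29⊕b30⊕b31 = 1⊕1⊕1⊕1⊕1⊕0⊕0⊕1⊕0⊕1⊕1⊕0⊕1⊕1⊕0⊕0 = 0
s16: b16⊕b17⊕b18⊕b19⊕b20⊕b21⊕b22⊕b23⊕b24⊕b25⊕b26⊕b27⊕b28⊕b29⊕b30⊕b31 = 1⊕1⊕0⊕1⊕1⊕0⊕0⊕1⊕0⊕1⊕1⊕0⊕1⊕1⊕0⊕0 = 1
Syndrome (s16...s1) = 10000 → position 16.
Flip bit 16: corrected codeword = 0111100111110010101100101101100
Data bits at positions 3,5,6,7,9,10,11,12,13,14,15,17,18,19,20,21,22,23,24,25,26,27,28,29,30,31: 11001111001101100101101100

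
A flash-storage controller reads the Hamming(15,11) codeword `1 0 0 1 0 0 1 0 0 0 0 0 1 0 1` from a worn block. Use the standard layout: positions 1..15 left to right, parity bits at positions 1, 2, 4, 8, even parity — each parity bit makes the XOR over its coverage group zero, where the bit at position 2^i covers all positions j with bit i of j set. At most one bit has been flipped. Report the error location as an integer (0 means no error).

0

s1: b1⊕b3⊕b5⊕b7⊕b9⊕b11⊕b13⊕b15 = 1⊕0⊕0⊕1⊕0⊕0⊕1⊕1 = 0
s2: b2⊕b3⊕b6⊕b7⊕b10⊕b11⊕b14⊕b15 = 0⊕0⊕0⊕1⊕0⊕0⊕0⊕1 = 0
s4: b4⊕b5⊕b6⊕b7⊕b12⊕b13⊕b14⊕b15 = 1⊕0⊕0⊕1⊕0⊕1⊕0⊕1 = 0
s8: b8⊕b9⊕b10⊕b11⊕b12⊕b13⊕b14⊕b15 = 0⊕0⊕0⊕0⊕0⊕1⊕0⊕1 = 0
Syndrome (s8...s1) = 0000 → position 0 (no error).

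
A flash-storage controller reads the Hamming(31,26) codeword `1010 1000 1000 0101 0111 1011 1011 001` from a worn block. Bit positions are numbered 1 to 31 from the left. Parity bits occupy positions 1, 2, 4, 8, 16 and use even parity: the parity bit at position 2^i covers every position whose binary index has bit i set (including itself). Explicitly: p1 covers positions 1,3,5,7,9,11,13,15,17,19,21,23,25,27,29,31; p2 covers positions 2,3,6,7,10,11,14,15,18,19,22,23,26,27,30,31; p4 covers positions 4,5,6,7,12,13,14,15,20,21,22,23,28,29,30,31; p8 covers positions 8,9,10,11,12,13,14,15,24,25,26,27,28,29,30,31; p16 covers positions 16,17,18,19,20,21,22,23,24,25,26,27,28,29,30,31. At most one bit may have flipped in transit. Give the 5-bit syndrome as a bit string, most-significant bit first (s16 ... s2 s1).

s1: b1⊕b3⊕b5⊕b7⊕b9⊕b11⊕b13⊕b15⊕b17⊕b19⊕b21⊕b23⊕b25⊕b27⊕b29⊕b31 = 1⊕1⊕1⊕0⊕1⊕0⊕0⊕0⊕0⊕1⊕1⊕1⊕1⊕1⊕0⊕1 = 0
s2: b2⊕b3⊕b6⊕b7⊕b10⊕b11⊕b14⊕b15⊕b18⊕b19⊕b22⊕b23⊕b26⊕b27⊕b30⊕b31 = 0⊕1⊕0⊕0⊕0⊕0⊕1⊕0⊕1⊕1⊕0⊕1⊕0⊕1⊕0⊕1 = 1
s4: b4⊕b5⊕b6⊕b7⊕b12⊕b13⊕b14⊕b15⊕b20⊕b21⊕b22⊕b23⊕b28⊕b29⊕b30⊕b31 = 0⊕1⊕0⊕0⊕0⊕0⊕1⊕0⊕1⊕1⊕0⊕1⊕1⊕0⊕0⊕1 = 1
s8: b8⊕b9⊕b10⊕b11⊕b12⊕b13⊕b14⊕b15⊕b24⊕b25⊕b26⊕b27⊕b28⊕b29⊕b30⊕b31 = 0⊕1⊕0⊕0⊕0⊕0⊕1⊕0⊕1⊕1⊕0⊕1⊕1⊕0⊕0⊕1 = 1
s16: b16⊕b17⊕b18⊕b19⊕b20⊕b21⊕b22⊕b23⊕b24⊕b25⊕b26⊕b27⊕b28⊕b29⊕b30⊕b31 = 1⊕0⊕1⊕1⊕1⊕1⊕0⊕1⊕1⊕1⊕0⊕1⊕1⊕0⊕0⊕1 = 1
Syndrome (s16...s1) = 11110 → position 30.

11110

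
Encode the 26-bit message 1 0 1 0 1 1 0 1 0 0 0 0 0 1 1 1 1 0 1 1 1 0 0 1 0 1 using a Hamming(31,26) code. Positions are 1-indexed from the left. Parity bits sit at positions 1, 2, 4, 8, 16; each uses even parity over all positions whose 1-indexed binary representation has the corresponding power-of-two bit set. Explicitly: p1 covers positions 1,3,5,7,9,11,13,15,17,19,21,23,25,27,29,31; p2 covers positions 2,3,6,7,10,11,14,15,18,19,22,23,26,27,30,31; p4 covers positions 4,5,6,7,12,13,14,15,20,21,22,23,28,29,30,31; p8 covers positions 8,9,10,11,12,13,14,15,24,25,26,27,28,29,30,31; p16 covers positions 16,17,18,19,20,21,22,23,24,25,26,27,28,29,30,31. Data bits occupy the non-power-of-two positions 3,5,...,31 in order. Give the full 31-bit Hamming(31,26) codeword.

1111010011010001001111011100101

Place data bits at non-power-of-two positions: b3=1, b5=0, b6=1, b7=0, b9=1, b10=1, b11=0, b12=1, b13=0, b14=0, b15=0, b17=0, b18=0, b19=1, b20=1, b21=1, b22=1, b23=0, b24=1, b25=1, b26=1, b27=0, b28=0, b29=1, b30=0, b31=1.
p1 = XOR of data positions {3,5,7,9,11,13,15,17,19,21,23,25,27,29,31} = 1⊕0⊕0⊕1⊕0⊕0⊕0⊕0⊕1⊕1⊕0⊕1⊕0⊕1⊕1 = 1
p2 = XOR of data positions {3,6,7,10,11,14,15,18,19,22,23,26,27,30,31} = 1⊕1⊕0⊕1⊕0⊕0⊕0⊕0⊕1⊕1⊕0⊕1⊕0⊕0⊕1 = 1
p4 = XOR of data positions {5,6,7,12,13,14,15,20,21,22,23,28,29,30,31} = 0⊕1⊕0⊕1⊕0⊕0⊕0⊕1⊕1⊕1⊕0⊕0⊕1⊕0⊕1 = 1
p8 = XOR of data positions {9,10,11,12,13,14,15,24,25,26,27,28,29,30,31} = 1⊕1⊕0⊕1⊕0⊕0⊕0⊕1⊕1⊕1⊕0⊕0⊕1⊕0⊕1 = 0
p16 = XOR of data positions {17,18,19,20,21,22,23,24,25,26,27,28,29,30,31} = 0⊕0⊕1⊕1⊕1⊕1⊕0⊕1⊕1⊕1⊕0⊕0⊕1⊕0⊕1 = 1
Codeword b1..b31 = 1111010011010001001111011100101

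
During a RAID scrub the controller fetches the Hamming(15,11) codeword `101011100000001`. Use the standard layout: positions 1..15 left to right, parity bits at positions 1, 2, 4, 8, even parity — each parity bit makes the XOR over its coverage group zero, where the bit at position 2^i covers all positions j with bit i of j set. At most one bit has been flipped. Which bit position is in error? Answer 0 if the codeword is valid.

s1: b1⊕b3⊕b5⊕b7⊕b9⊕b11⊕b13⊕b15 = 1⊕1⊕1⊕1⊕0⊕0⊕0⊕1 = 1
s2: b2⊕b3⊕b6⊕b7⊕b10⊕b11⊕b14⊕b15 = 0⊕1⊕1⊕1⊕0⊕0⊕0⊕1 = 0
s4: b4⊕b5⊕b6⊕b7⊕b12⊕b13⊕b14⊕b15 = 0⊕1⊕1⊕1⊕0⊕0⊕0⊕1 = 0
s8: b8⊕b9⊕b10⊕b11⊕b12⊕b13⊕b14⊕b15 = 0⊕0⊕0⊕0⊕0⊕0⊕0⊕1 = 1
Syndrome (s8...s1) = 1001 → position 9.

9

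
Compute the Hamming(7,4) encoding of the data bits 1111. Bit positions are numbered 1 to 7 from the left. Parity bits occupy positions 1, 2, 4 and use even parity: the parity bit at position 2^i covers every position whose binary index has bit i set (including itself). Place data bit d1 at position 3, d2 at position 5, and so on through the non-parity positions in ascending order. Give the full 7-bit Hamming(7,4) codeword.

1111111

Place data bits at non-power-of-two positions: b3=1, b5=1, b6=1, b7=1.
p1 = XOR of data positions {3,5,7} = 1⊕1⊕1 = 1
p2 = XOR of data positions {3,6,7} = 1⊕1⊕1 = 1
p4 = XOR of data positions {5,6,7} = 1⊕1⊕1 = 1
Codeword b1..b7 = 1111111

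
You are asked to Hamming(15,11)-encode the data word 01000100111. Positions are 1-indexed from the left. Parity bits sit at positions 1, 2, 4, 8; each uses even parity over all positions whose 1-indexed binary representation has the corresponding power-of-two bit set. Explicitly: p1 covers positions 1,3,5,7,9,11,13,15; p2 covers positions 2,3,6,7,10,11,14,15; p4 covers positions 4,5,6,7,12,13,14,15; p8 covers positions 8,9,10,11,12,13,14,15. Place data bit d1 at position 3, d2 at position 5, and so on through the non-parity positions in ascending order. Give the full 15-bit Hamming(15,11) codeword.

Place data bits at non-power-of-two positions: b3=0, b5=1, b6=0, b7=0, b9=0, b10=1, b11=0, b12=0, b13=1, b14=1, b15=1.
p1 = XOR of data positions {3,5,7,9,11,13,15} = 0⊕1⊕0⊕0⊕0⊕1⊕1 = 1
p2 = XOR of data positions {3,6,7,10,11,14,15} = 0⊕0⊕0⊕1⊕0⊕1⊕1 = 1
p4 = XOR of data positions {5,6,7,12,13,14,15} = 1⊕0⊕0⊕0⊕1⊕1⊕1 = 0
p8 = XOR of data positions {9,10,11,12,13,14,15} = 0⊕1⊕0⊕0⊕1⊕1⊕1 = 0
Codeword b1..b15 = 110010000100111

110010000100111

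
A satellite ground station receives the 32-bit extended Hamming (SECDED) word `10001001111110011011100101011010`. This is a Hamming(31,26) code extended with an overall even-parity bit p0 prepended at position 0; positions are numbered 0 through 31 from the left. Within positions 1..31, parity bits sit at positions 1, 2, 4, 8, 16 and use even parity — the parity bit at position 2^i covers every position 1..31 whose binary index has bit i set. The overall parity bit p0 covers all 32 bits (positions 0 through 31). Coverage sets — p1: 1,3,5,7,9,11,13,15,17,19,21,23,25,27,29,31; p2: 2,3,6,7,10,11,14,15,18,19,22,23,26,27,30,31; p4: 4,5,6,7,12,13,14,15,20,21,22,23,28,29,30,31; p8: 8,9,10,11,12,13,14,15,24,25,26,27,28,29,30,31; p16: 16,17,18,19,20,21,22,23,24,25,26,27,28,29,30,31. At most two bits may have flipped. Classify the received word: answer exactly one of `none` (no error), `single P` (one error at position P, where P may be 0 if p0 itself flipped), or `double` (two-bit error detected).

double

s1: b1⊕b3⊕b5⊕b7⊕b9⊕b11⊕b13⊕b15⊕b17⊕b19⊕b21⊕b23⊕b25⊕b27⊕b29⊕b31 = 0⊕0⊕0⊕1⊕1⊕1⊕0⊕1⊕0⊕1⊕0⊕1⊕1⊕1⊕0⊕0 = 0
s2: b2⊕b3⊕b6⊕b7⊕b10⊕b11⊕b14⊕b15⊕b18⊕b19⊕b22⊕b23⊕b26⊕b27⊕b30⊕b31 = 0⊕0⊕0⊕1⊕1⊕1⊕0⊕1⊕1⊕1⊕0⊕1⊕0⊕1⊕1⊕0 = 1
s4: b4⊕b5⊕b6⊕b7⊕b12⊕b13⊕b14⊕b15⊕b20⊕b21⊕b22⊕b23⊕b28⊕b29⊕b30⊕b31 = 1⊕0⊕0⊕1⊕1⊕0⊕0⊕1⊕1⊕0⊕0⊕1⊕1⊕0⊕1⊕0 = 0
s8: b8⊕b9⊕b10⊕b11⊕b12⊕b13⊕b14⊕b15⊕b24⊕b25⊕b26⊕b27⊕b28⊕b29⊕b30⊕b31 = 1⊕1⊕1⊕1⊕1⊕0⊕0⊕1⊕0⊕1⊕0⊕1⊕1⊕0⊕1⊕0 = 0
s16: b16⊕b17⊕b18⊕b19⊕b20⊕b21⊕b22⊕b23⊕b24⊕b25⊕b26⊕b27⊕b28⊕b29⊕b30⊕b31 = 1⊕0⊕1⊕1⊕1⊕0⊕0⊕1⊕0⊕1⊕0⊕1⊕1⊕0⊕1⊕0 = 1
Syndrome (s16...s1) = 10010 → position 18.
Overall parity (XOR of all 32 bits, including p0): 1⊕0⊕0⊕0⊕1⊕0⊕0⊕1⊕1⊕1⊕1⊕1⊕1⊕0⊕0⊕1⊕1⊕0⊕1⊕1⊕1⊕0⊕0⊕1⊕0⊕1⊕0⊕1⊕1⊕0⊕1⊕0 = 0
Overall=0, syndrome position=18 → double-bit error detected (uncorrectable).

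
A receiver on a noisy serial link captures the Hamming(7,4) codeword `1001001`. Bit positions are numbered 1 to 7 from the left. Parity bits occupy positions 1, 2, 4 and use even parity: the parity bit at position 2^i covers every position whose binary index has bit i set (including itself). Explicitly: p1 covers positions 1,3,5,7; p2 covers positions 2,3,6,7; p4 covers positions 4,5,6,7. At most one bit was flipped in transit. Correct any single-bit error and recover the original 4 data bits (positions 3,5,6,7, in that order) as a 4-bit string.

s1: b1⊕b3⊕b5⊕b7 = 1⊕0⊕0⊕1 = 0
s2: b2⊕b3⊕b6⊕b7 = 0⊕0⊕0⊕1 = 1
s4: b4⊕b5⊕b6⊕b7 = 1⊕0⊕0⊕1 = 0
Syndrome (s4...s1) = 010 → position 2.
Flip bit 2: corrected codeword = 1101001
Data bits at positions 3,5,6,7: 0001

0001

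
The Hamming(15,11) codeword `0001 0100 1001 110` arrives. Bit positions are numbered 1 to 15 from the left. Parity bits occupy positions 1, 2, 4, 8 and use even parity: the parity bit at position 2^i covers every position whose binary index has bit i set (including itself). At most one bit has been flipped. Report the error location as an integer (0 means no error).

s1: b1⊕b3⊕b5⊕b7⊕b9⊕b11⊕b13⊕b15 = 0⊕0⊕0⊕0⊕1⊕0⊕1⊕0 = 0
s2: b2⊕b3⊕b6⊕b7⊕b10⊕b11⊕b14⊕b15 = 0⊕0⊕1⊕0⊕0⊕0⊕1⊕0 = 0
s4: b4⊕b5⊕b6⊕b7⊕b12⊕b13⊕b14⊕b15 = 1⊕0⊕1⊕0⊕1⊕1⊕1⊕0 = 1
s8: b8⊕b9⊕b10⊕b11⊕b12⊕b13⊕b14⊕b15 = 0⊕1⊕0⊕0⊕1⊕1⊕1⊕0 = 0
Syndrome (s8...s1) = 0100 → position 4.

4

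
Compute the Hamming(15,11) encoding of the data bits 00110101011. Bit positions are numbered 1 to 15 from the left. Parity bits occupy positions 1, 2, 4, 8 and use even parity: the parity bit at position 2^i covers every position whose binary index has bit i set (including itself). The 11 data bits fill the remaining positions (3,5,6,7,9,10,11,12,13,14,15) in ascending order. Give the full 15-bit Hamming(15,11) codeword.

010101100101011

Place data bits at non-power-of-two positions: b3=0, b5=0, b6=1, b7=1, b9=0, b10=1, b11=0, b12=1, b13=0, b14=1, b15=1.
p1 = XOR of data positions {3,5,7,9,11,13,15} = 0⊕0⊕1⊕0⊕0⊕0⊕1 = 0
p2 = XOR of data positions {3,6,7,10,11,14,15} = 0⊕1⊕1⊕1⊕0⊕1⊕1 = 1
p4 = XOR of data positions {5,6,7,12,13,14,15} = 0⊕1⊕1⊕1⊕0⊕1⊕1 = 1
p8 = XOR of data positions {9,10,11,12,13,14,15} = 0⊕1⊕0⊕1⊕0⊕1⊕1 = 0
Codeword b1..b15 = 010101100101011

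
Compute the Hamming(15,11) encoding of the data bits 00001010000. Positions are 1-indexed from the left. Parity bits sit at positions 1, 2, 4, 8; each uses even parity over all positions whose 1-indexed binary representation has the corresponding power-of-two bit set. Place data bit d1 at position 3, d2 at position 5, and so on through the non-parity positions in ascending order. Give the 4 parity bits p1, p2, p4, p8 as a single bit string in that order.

Place data bits at non-power-of-two positions: b3=0, b5=0, b6=0, b7=0, b9=1, b10=0, b11=1, b12=0, b13=0, b14=0, b15=0.
p1 = XOR of data positions {3,5,7,9,11,13,15} = 0⊕0⊕0⊕1⊕1⊕0⊕0 = 0
p2 = XOR of data positions {3,6,7,10,11,14,15} = 0⊕0⊕0⊕0⊕1⊕0⊕0 = 1
p4 = XOR of data positions {5,6,7,12,13,14,15} = 0⊕0⊕0⊕0⊕0⊕0⊕0 = 0
p8 = XOR of data positions {9,10,11,12,13,14,15} = 1⊕0⊕1⊕0⊕0⊕0⊕0 = 0
Parity bits p1,p2,p4,p8 = 0100

0100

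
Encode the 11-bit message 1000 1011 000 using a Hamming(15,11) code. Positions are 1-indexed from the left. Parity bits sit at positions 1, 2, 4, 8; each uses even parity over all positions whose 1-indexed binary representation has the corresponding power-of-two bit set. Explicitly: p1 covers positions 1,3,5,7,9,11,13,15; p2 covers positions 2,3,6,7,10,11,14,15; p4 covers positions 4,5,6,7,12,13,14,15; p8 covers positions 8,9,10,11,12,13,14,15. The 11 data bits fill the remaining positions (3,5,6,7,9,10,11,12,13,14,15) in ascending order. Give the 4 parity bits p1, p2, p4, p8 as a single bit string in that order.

1011

Place data bits at non-power-of-two positions: b3=1, b5=0, b6=0, b7=0, b9=1, b10=0, b11=1, b12=1, b13=0, b14=0, b15=0.
p1 = XOR of data positions {3,5,7,9,11,13,15} = 1⊕0⊕0⊕1⊕1⊕0⊕0 = 1
p2 = XOR of data positions {3,6,7,10,11,14,15} = 1⊕0⊕0⊕0⊕1⊕0⊕0 = 0
p4 = XOR of data positions {5,6,7,12,13,14,15} = 0⊕0⊕0⊕1⊕0⊕0⊕0 = 1
p8 = XOR of data positions {9,10,11,12,13,14,15} = 1⊕0⊕1⊕1⊕0⊕0⊕0 = 1
Parity bits p1,p2,p4,p8 = 1011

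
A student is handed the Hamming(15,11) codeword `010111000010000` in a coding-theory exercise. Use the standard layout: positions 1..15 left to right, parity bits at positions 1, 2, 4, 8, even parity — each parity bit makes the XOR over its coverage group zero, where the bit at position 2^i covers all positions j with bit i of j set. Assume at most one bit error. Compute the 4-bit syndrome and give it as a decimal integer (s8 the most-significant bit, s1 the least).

14

s1: b1⊕b3⊕b5⊕b7⊕b9⊕b11⊕b13⊕b15 = 0⊕0⊕1⊕0⊕0⊕1⊕0⊕0 = 0
s2: b2⊕b3⊕b6⊕b7⊕b10⊕b11⊕b14⊕b15 = 1⊕0⊕1⊕0⊕0⊕1⊕0⊕0 = 1
s4: b4⊕b5⊕b6⊕b7⊕b12⊕b13⊕b14⊕b15 = 1⊕1⊕1⊕0⊕0⊕0⊕0⊕0 = 1
s8: b8⊕b9⊕b10⊕b11⊕b12⊕b13⊕b14⊕b15 = 0⊕0⊕0⊕1⊕0⊕0⊕0⊕0 = 1
Syndrome (s8...s1) = 1110 → position 14.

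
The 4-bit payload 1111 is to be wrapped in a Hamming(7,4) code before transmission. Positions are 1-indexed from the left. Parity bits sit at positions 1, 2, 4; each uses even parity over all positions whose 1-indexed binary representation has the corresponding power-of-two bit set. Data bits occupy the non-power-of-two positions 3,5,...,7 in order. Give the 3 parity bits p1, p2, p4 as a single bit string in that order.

111

Place data bits at non-power-of-two positions: b3=1, b5=1, b6=1, b7=1.
p1 = XOR of data positions {3,5,7} = 1⊕1⊕1 = 1
p2 = XOR of data positions {3,6,7} = 1⊕1⊕1 = 1
p4 = XOR of data positions {5,6,7} = 1⊕1⊕1 = 1
Parity bits p1,p2,p4 = 111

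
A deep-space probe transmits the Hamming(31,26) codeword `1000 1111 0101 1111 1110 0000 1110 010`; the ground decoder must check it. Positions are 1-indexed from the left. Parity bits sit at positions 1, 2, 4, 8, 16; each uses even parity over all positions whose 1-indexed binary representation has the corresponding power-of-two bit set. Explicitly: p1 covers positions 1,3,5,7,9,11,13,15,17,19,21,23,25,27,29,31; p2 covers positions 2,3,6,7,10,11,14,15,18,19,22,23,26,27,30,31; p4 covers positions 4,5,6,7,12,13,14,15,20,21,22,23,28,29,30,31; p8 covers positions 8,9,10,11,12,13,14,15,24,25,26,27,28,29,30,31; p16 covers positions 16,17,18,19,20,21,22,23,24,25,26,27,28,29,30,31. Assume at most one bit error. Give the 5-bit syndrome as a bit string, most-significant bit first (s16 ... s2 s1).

s1: b1⊕b3⊕b5⊕b7⊕b9⊕b11⊕b13⊕b15⊕b17⊕b19⊕b21⊕b23⊕b25⊕b27⊕b29⊕b31 = 1⊕0⊕1⊕1⊕0⊕0⊕1⊕1⊕1⊕1⊕0⊕0⊕1⊕1⊕0⊕0 = 1
s2: b2⊕b3⊕b6⊕b7⊕b10⊕b11⊕b14⊕b15⊕b18⊕b19⊕b22⊕b23⊕b26⊕b27⊕b30⊕b31 = 0⊕0⊕1⊕1⊕1⊕0⊕1⊕1⊕1⊕1⊕0⊕0⊕1⊕1⊕1⊕0 = 0
s4: b4⊕b5⊕b6⊕b7⊕b12⊕b13⊕b14⊕b15⊕b20⊕b21⊕b22⊕b23⊕b28⊕b29⊕b30⊕b31 = 0⊕1⊕1⊕1⊕1⊕1⊕1⊕1⊕0⊕0⊕0⊕0⊕0⊕0⊕1⊕0 = 0
s8: b8⊕b9⊕b10⊕b11⊕b12⊕b13⊕b14⊕b15⊕b24⊕b25⊕b26⊕b27⊕b28⊕b29⊕b30⊕b31 = 1⊕0⊕1⊕0⊕1⊕1⊕1⊕1⊕0⊕1⊕1⊕1⊕0⊕0⊕1⊕0 = 0
s16: b16⊕b17⊕b18⊕b19⊕b20⊕b21⊕b22⊕b23⊕b24⊕b25⊕b26⊕b27⊕b28⊕b29⊕b30⊕b31 = 1⊕1⊕1⊕1⊕0⊕0⊕0⊕0⊕0⊕1⊕1⊕1⊕0⊕0⊕1⊕0 = 0
Syndrome (s16...s1) = 00001 → position 1.

00001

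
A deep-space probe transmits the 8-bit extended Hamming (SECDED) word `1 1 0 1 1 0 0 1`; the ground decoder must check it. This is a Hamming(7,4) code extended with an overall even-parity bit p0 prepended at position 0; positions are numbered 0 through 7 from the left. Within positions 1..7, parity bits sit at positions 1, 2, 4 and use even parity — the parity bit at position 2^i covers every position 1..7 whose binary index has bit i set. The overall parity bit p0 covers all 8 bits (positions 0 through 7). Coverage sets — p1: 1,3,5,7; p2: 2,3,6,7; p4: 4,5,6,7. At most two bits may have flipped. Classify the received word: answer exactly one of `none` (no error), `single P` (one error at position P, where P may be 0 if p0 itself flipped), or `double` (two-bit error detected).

single 1

s1: b1⊕b3⊕b5⊕b7 = 1⊕1⊕0⊕1 = 1
s2: b2⊕b3⊕b6⊕b7 = 0⊕1⊕0⊕1 = 0
s4: b4⊕b5⊕b6⊕b7 = 1⊕0⊕0⊕1 = 0
Syndrome (s4...s1) = 001 → position 1.
Overall parity (XOR of all 8 bits, including p0): 1⊕1⊕0⊕1⊕1⊕0⊕0⊕1 = 1
Overall=1, syndrome position=1 → single-bit error at position 1.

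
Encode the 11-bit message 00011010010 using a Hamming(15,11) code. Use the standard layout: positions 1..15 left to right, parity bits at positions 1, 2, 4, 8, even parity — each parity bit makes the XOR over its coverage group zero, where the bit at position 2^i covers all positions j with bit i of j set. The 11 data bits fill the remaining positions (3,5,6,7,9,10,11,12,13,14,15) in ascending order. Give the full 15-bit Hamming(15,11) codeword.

110000111010010

Place data bits at non-power-of-two positions: b3=0, b5=0, b6=0, b7=1, b9=1, b10=0, b11=1, b12=0, b13=0, b14=1, b15=0.
p1 = XOR of data positions {3,5,7,9,11,13,15} = 0⊕0⊕1⊕1⊕1⊕0⊕0 = 1
p2 = XOR of data positions {3,6,7,10,11,14,15} = 0⊕0⊕1⊕0⊕1⊕1⊕0 = 1
p4 = XOR of data positions {5,6,7,12,13,14,15} = 0⊕0⊕1⊕0⊕0⊕1⊕0 = 0
p8 = XOR of data positions {9,10,11,12,13,14,15} = 1⊕0⊕1⊕0⊕0⊕1⊕0 = 1
Codeword b1..b15 = 110000111010010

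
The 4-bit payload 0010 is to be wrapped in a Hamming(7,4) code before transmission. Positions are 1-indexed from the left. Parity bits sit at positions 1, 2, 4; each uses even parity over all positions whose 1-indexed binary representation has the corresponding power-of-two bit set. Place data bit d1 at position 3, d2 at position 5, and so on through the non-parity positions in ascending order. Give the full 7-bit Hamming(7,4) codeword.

Place data bits at non-power-of-two positions: b3=0, b5=0, b6=1, b7=0.
p1 = XOR of data positions {3,5,7} = 0⊕0⊕0 = 0
p2 = XOR of data positions {3,6,7} = 0⊕1⊕0 = 1
p4 = XOR of data positions {5,6,7} = 0⊕1⊕0 = 1
Codeword b1..b7 = 0101010

0101010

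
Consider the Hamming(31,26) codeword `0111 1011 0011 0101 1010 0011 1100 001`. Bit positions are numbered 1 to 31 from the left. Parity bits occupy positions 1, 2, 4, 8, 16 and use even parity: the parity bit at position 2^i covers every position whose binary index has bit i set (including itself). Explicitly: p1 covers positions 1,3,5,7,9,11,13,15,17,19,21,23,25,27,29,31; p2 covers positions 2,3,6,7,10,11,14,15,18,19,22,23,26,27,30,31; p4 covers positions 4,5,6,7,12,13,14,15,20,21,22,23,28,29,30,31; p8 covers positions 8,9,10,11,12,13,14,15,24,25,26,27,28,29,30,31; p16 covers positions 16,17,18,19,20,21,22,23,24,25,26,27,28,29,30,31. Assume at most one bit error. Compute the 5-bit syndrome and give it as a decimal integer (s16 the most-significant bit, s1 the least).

s1: b1⊕b3⊕b5⊕b7⊕b9⊕b11⊕b13⊕b15⊕b17⊕b19⊕b21⊕b23⊕b25⊕b27⊕b29⊕b31 = 0⊕1⊕1⊕1⊕0⊕1⊕0⊕0⊕1⊕1⊕0⊕1⊕1⊕0⊕0⊕1 = 1
s2: b2⊕b3⊕b6⊕b7⊕b10⊕b11⊕b14⊕b15⊕b18⊕b19⊕b22⊕b23⊕b26⊕b27⊕b30⊕b31 = 1⊕1⊕0⊕1⊕0⊕1⊕1⊕0⊕0⊕1⊕0⊕1⊕1⊕0⊕0⊕1 = 1
s4: b4⊕b5⊕b6⊕b7⊕b12⊕b13⊕b14⊕b15⊕b20⊕b21⊕b22⊕b23⊕b28⊕b29⊕b30⊕b31 = 1⊕1⊕0⊕1⊕1⊕0⊕1⊕0⊕0⊕0⊕0⊕1⊕0⊕0⊕0⊕1 = 1
s8: b8⊕b9⊕b10⊕b11⊕b12⊕b13⊕b14⊕b15⊕b24⊕b25⊕b26⊕b27⊕b28⊕b29⊕b30⊕b31 = 1⊕0⊕0⊕1⊕1⊕0⊕1⊕0⊕1⊕1⊕1⊕0⊕0⊕0⊕0⊕1 = 0
s16: b16⊕b17⊕b18⊕b19⊕b20⊕b21⊕b22⊕b23⊕b24⊕b25⊕b26⊕b27⊕b28⊕b29⊕b30⊕b31 = 1⊕1⊕0⊕1⊕0⊕0⊕0⊕1⊕1⊕1⊕1⊕0⊕0⊕0⊕0⊕1 = 0
Syndrome (s16...s1) = 00111 → position 7.

7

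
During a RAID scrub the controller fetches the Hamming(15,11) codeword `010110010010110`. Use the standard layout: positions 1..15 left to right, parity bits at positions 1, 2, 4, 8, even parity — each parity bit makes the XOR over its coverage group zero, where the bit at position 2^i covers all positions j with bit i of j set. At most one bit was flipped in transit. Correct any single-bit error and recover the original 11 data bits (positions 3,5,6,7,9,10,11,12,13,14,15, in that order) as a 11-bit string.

s1: b1⊕b3⊕b5⊕b7⊕b9⊕b11⊕b13⊕b15 = 0⊕0⊕1⊕0⊕0⊕1⊕1⊕0 = 1
s2: b2⊕b3⊕b6⊕b7⊕b10⊕b11⊕b14⊕b15 = 1⊕0⊕0⊕0⊕0⊕1⊕1⊕0 = 1
s4: b4⊕b5⊕b6⊕b7⊕b12⊕b13⊕b14⊕b15 = 1⊕1⊕0⊕0⊕0⊕1⊕1⊕0 = 0
s8: b8⊕b9⊕b10⊕b11⊕b12⊕b13⊕b14⊕b15 = 1⊕0⊕0⊕1⊕0⊕1⊕1⊕0 = 0
Syndrome (s8...s1) = 0011 → position 3.
Flip bit 3: corrected codeword = 011110010010110
Data bits at positions 3,5,6,7,9,10,11,12,13,14,15: 11000010110

11000010110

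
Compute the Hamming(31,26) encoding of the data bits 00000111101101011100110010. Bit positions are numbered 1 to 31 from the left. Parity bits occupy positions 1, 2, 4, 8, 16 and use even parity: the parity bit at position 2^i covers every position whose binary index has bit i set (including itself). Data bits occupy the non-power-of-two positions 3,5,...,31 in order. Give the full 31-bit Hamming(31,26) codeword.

Place data bits at non-power-of-two positions: b3=0, b5=0, b6=0, b7=0, b9=0, b10=1, b11=1, b12=1, b13=1, b14=0, b15=1, b17=1, b18=0, b19=1, b20=0, b21=1, b22=1, b23=1, b24=0, b25=0, b26=1, b27=1, b28=0, b29=0, b30=1, b31=0.
p1 = XOR of data positions {3,5,7,9,11,13,15,17,19,21,23,25,27,29,31} = 0⊕0⊕0⊕0⊕1⊕1⊕1⊕1⊕1⊕1⊕1⊕0⊕1⊕0⊕0 = 0
p2 = XOR of data positions {3,6,7,10,11,14,15,18,19,22,23,26,27,30,31} = 0⊕0⊕0⊕1⊕1⊕0⊕1⊕0⊕1⊕1⊕1⊕1⊕1⊕1⊕0 = 1
p4 = XOR of data positions {5,6,7,12,13,14,15,20,21,22,23,28,29,30,31} = 0⊕0⊕0⊕1⊕1⊕0⊕1⊕0⊕1⊕1⊕1⊕0⊕0⊕1⊕0 = 1
p8 = XOR of data positions {9,10,11,12,13,14,15,24,25,26,27,28,29,30,31} = 0⊕1⊕1⊕1⊕1⊕0⊕1⊕0⊕0⊕1⊕1⊕0⊕0⊕1⊕0 = 0
p16 = XOR of data positions {17,18,19,20,21,22,23,24,25,26,27,28,29,30,31} = 1⊕0⊕1⊕0⊕1⊕1⊕1⊕0⊕0⊕1⊕1⊕0⊕0⊕1⊕0 = 0
Codeword b1..b31 = 0101000001111010101011100110010

0101000001111010101011100110010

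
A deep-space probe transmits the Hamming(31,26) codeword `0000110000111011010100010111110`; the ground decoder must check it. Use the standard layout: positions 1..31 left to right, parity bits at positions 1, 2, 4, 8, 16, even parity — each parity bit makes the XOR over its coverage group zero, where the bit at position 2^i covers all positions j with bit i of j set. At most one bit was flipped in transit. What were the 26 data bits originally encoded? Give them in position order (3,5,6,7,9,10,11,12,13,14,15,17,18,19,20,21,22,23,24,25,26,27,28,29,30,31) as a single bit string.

01100011101010101010111110

s1: b1⊕b3⊕b5⊕b7⊕b9⊕b11⊕b13⊕b15⊕b17⊕b19⊕b21⊕b23⊕b25⊕b27⊕b29⊕b31 = 0⊕0⊕1⊕0⊕0⊕1⊕1⊕1⊕0⊕0⊕0⊕0⊕0⊕1⊕1⊕0 = 0
s2: b2⊕b3⊕b6⊕b7⊕b10⊕b11⊕b14⊕b15⊕b18⊕b19⊕b22⊕b23⊕b26⊕b27⊕b30⊕b31 = 0⊕0⊕1⊕0⊕0⊕1⊕0⊕1⊕1⊕0⊕0⊕0⊕1⊕1⊕1⊕0 = 1
s4: b4⊕b5⊕b6⊕b7⊕b12⊕b13⊕b14⊕b15⊕b20⊕b21⊕b22⊕b23⊕b28⊕b29⊕b30⊕b31 = 0⊕1⊕1⊕0⊕1⊕1⊕0⊕1⊕1⊕0⊕0⊕0⊕1⊕1⊕1⊕0 = 1
s8: b8⊕b9⊕b10⊕b11⊕b12⊕b13⊕b14⊕b15⊕b24⊕b25⊕b26⊕b27⊕b28⊕b29⊕b30⊕b31 = 0⊕0⊕0⊕1⊕1⊕1⊕0⊕1⊕1⊕0⊕1⊕1⊕1⊕1⊕1⊕0 = 0
s16: b16⊕b17⊕b18⊕b19⊕b20⊕b21⊕b22⊕b23⊕b24⊕b25⊕b26⊕b27⊕b28⊕b29⊕b30⊕b31 = 1⊕0⊕1⊕0⊕1⊕0⊕0⊕0⊕1⊕0⊕1⊕1⊕1⊕1⊕1⊕0 = 1
Syndrome (s16...s1) = 10110 → position 22.
Flip bit 22: corrected codeword = 0000110000111011010101010111110
Data bits at positions 3,5,6,7,9,10,11,12,13,14,15,17,18,19,20,21,22,23,24,25,26,27,28,29,30,31: 01100011101010101010111110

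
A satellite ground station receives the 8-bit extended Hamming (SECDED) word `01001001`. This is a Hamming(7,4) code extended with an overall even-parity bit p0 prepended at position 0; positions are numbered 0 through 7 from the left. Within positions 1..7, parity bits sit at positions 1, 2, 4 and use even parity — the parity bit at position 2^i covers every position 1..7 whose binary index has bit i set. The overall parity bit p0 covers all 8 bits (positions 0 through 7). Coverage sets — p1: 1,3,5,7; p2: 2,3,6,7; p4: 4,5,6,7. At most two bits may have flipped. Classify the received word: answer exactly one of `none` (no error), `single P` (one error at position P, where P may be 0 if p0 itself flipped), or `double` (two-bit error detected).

s1: b1⊕b3⊕b5⊕b7 = 1⊕0⊕0⊕1 = 0
s2: b2⊕b3⊕b6⊕b7 = 0⊕0⊕0⊕1 = 1
s4: b4⊕b5⊕b6⊕b7 = 1⊕0⊕0⊕1 = 0
Syndrome (s4...s1) = 010 → position 2.
Overall parity (XOR of all 8 bits, including p0): 0⊕1⊕0⊕0⊕1⊕0⊕0⊕1 = 1
Overall=1, syndrome position=2 → single-bit error at position 2.

single 2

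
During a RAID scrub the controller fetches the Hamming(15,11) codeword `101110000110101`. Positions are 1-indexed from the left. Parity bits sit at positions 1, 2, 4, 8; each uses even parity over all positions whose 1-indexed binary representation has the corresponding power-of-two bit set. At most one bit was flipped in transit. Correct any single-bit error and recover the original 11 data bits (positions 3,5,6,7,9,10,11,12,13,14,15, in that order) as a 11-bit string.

11000110101

s1: b1⊕b3⊕b5⊕b7⊕b9⊕b11⊕b13⊕b15 = 1⊕1⊕1⊕0⊕0⊕1⊕1⊕1 = 0
s2: b2⊕b3⊕b6⊕b7⊕b10⊕b11⊕b14⊕b15 = 0⊕1⊕0⊕0⊕1⊕1⊕0⊕1 = 0
s4: b4⊕b5⊕b6⊕b7⊕b12⊕b13⊕b14⊕b15 = 1⊕1⊕0⊕0⊕0⊕1⊕0⊕1 = 0
s8: b8⊕b9⊕b10⊕b11⊕b12⊕b13⊕b14⊕b15 = 0⊕0⊕1⊕1⊕0⊕1⊕0⊕1 = 0
Syndrome (s8...s1) = 0000 → position 0 (no error).
No correction needed.
Data bits at positions 3,5,6,7,9,10,11,12,13,14,15: 11000110101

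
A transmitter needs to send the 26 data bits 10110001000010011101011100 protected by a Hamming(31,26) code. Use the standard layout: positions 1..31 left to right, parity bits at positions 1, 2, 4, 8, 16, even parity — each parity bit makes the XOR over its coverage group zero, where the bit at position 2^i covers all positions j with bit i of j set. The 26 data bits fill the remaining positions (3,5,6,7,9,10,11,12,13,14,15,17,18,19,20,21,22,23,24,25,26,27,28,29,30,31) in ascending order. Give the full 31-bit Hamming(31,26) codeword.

1110011100010000010011101011100

Place data bits at non-power-of-two positions: b3=1, b5=0, b6=1, b7=1, b9=0, b10=0, b11=0, b12=1, b13=0, b14=0, b15=0, b17=0, b18=1, b19=0, b20=0, b21=1, b22=1, b23=1, b24=0, b25=1, b26=0, b27=1, b28=1, b29=1, b30=0, b31=0.
p1 = XOR of data positions {3,5,7,9,11,13,15,17,19,21,23,25,27,29,31} = 1⊕0⊕1⊕0⊕0⊕0⊕0⊕0⊕0⊕1⊕1⊕1⊕1⊕1⊕0 = 1
p2 = XOR of data positions {3,6,7,10,11,14,15,18,19,22,23,26,27,30,31} = 1⊕1⊕1⊕0⊕0⊕0⊕0⊕1⊕0⊕1⊕1⊕0⊕1⊕0⊕0 = 1
p4 = XOR of data positions {5,6,7,12,13,14,15,20,21,22,23,28,29,30,31} = 0⊕1⊕1⊕1⊕0⊕0⊕0⊕0⊕1⊕1⊕1⊕1⊕1⊕0⊕0 = 0
p8 = XOR of data positions {9,10,11,12,13,14,15,24,25,26,27,28,29,30,31} = 0⊕0⊕0⊕1⊕0⊕0⊕0⊕0⊕1⊕0⊕1⊕1⊕1⊕0⊕0 = 1
p16 = XOR of data positions {17,18,19,20,21,22,23,24,25,26,27,28,29,30,31} = 0⊕1⊕0⊕0⊕1⊕1⊕1⊕0⊕1⊕0⊕1⊕1⊕1⊕0⊕0 = 0
Codeword b1..b31 = 1110011100010000010011101011100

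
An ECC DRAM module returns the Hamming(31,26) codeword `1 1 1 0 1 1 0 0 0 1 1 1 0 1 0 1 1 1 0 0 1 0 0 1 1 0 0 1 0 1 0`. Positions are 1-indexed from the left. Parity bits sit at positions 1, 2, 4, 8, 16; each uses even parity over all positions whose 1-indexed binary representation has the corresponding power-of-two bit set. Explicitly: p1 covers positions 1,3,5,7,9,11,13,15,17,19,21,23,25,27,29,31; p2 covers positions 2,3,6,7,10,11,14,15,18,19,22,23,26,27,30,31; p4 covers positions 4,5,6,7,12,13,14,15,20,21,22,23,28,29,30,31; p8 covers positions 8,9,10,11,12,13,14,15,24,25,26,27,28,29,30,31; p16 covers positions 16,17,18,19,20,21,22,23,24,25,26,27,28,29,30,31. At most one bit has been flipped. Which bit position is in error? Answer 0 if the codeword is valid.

s1: b1⊕b3⊕b5⊕b7⊕b9⊕b11⊕b13⊕b15⊕b17⊕b19⊕b21⊕b23⊕b25⊕b27⊕b29⊕b31 = 1⊕1⊕1⊕0⊕0⊕1⊕0⊕0⊕1⊕0⊕1⊕0⊕1⊕0⊕0⊕0 = 1
s2: b2⊕b3⊕b6⊕b7⊕b10⊕b11⊕b14⊕b15⊕b18⊕b19⊕b22⊕b23⊕b26⊕b27⊕b30⊕b31 = 1⊕1⊕1⊕0⊕1⊕1⊕1⊕0⊕1⊕0⊕0⊕0⊕0⊕0⊕1⊕0 = 0
s4: b4⊕b5⊕b6⊕b7⊕b12⊕b13⊕b14⊕b15⊕b20⊕b21⊕b22⊕b23⊕b28⊕b29⊕b30⊕b31 = 0⊕1⊕1⊕0⊕1⊕0⊕1⊕0⊕0⊕1⊕0⊕0⊕1⊕0⊕1⊕0 = 1
s8: b8⊕b9⊕b10⊕b11⊕b12⊕b13⊕b14⊕b15⊕b24⊕b25⊕b26⊕b27⊕b28⊕b29⊕b30⊕b31 = 0⊕0⊕1⊕1⊕1⊕0⊕1⊕0⊕1⊕1⊕0⊕0⊕1⊕0⊕1⊕0 = 0
s16: b16⊕b17⊕b18⊕b19⊕b20⊕b21⊕b22⊕b23⊕b24⊕b25⊕b26⊕b27⊕b28⊕b29⊕b30⊕b31 = 1⊕1⊕1⊕0⊕0⊕1⊕0⊕0⊕1⊕1⊕0⊕0⊕1⊕0⊕1⊕0 = 0
Syndrome (s16...s1) = 00101 → position 5.

5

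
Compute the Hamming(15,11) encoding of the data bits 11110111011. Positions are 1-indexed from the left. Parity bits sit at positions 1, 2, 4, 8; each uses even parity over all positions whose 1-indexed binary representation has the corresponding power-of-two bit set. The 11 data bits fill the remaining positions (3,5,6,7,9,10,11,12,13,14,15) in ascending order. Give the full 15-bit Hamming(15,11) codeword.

Place data bits at non-power-of-two positions: b3=1, b5=1, b6=1, b7=1, b9=0, b10=1, b11=1, b12=1, b13=0, b14=1, b15=1.
p1 = XOR of data positions {3,5,7,9,11,13,15} = 1⊕1⊕1⊕0⊕1⊕0⊕1 = 1
p2 = XOR of data positions {3,6,7,10,11,14,15} = 1⊕1⊕1⊕1⊕1⊕1⊕1 = 1
p4 = XOR of data positions {5,6,7,12,13,14,15} = 1⊕1⊕1⊕1⊕0⊕1⊕1 = 0
p8 = XOR of data positions {9,10,11,12,13,14,15} = 0⊕1⊕1⊕1⊕0⊕1⊕1 = 1
Codeword b1..b15 = 111011110111011

111011110111011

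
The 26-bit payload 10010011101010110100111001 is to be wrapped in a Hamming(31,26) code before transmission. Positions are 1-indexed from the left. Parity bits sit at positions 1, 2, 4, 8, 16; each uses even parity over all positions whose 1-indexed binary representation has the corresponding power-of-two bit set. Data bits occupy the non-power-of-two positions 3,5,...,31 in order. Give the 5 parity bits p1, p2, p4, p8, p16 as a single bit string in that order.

Place data bits at non-power-of-two positions: b3=1, b5=0, b6=0, b7=1, b9=0, b10=0, b11=1, b12=1, b13=1, b14=0, b15=1, b17=0, b18=1, b19=0, b20=1, b21=1, b22=0, b23=1, b24=0, b25=0, b26=1, b27=1, b28=1, b29=0, b30=0, b31=1.
p1 = XOR of data positions {3,5,7,9,11,13,15,17,19,21,23,25,27,29,31} = 1⊕0⊕1⊕0⊕1⊕1⊕1⊕0⊕0⊕1⊕1⊕0⊕1⊕0⊕1 = 1
p2 = XOR of data positions {3,6,7,10,11,14,15,18,19,22,23,26,27,30,31} = 1⊕0⊕1⊕0⊕1⊕0⊕1⊕1⊕0⊕0⊕1⊕1⊕1⊕0⊕1 = 1
p4 = XOR of data positions {5,6,7,12,13,14,15,20,21,22,23,28,29,30,31} = 0⊕0⊕1⊕1⊕1⊕0⊕1⊕1⊕1⊕0⊕1⊕1⊕0⊕0⊕1 = 1
p8 = XOR of data positions {9,10,11,12,13,14,15,24,25,26,27,28,29,30,31} = 0⊕0⊕1⊕1⊕1⊕0⊕1⊕0⊕0⊕1⊕1⊕1⊕0⊕0⊕1 = 0
p16 = XOR of data positions {17,18,19,20,21,22,23,24,25,26,27,28,29,30,31} = 0⊕1⊕0⊕1⊕1⊕0⊕1⊕0⊕0⊕1⊕1⊕1⊕0⊕0⊕1 = 0
Parity bits p1,p2,p4,p8,p16 = 11100

11100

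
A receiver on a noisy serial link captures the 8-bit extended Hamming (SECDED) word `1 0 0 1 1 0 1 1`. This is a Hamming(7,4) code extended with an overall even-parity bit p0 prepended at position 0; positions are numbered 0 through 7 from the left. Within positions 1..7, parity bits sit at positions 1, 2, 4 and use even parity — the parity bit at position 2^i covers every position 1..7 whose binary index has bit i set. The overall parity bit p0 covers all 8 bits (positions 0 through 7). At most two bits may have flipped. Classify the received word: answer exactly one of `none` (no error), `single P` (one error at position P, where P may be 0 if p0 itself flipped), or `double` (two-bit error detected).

single 6

s1: b1⊕b3⊕b5⊕b7 = 0⊕1⊕0⊕1 = 0
s2: b2⊕b3⊕b6⊕b7 = 0⊕1⊕1⊕1 = 1
s4: b4⊕b5⊕b6⊕b7 = 1⊕0⊕1⊕1 = 1
Syndrome (s4...s1) = 110 → position 6.
Overall parity (XOR of all 8 bits, including p0): 1⊕0⊕0⊕1⊕1⊕0⊕1⊕1 = 1
Overall=1, syndrome position=6 → single-bit error at position 6.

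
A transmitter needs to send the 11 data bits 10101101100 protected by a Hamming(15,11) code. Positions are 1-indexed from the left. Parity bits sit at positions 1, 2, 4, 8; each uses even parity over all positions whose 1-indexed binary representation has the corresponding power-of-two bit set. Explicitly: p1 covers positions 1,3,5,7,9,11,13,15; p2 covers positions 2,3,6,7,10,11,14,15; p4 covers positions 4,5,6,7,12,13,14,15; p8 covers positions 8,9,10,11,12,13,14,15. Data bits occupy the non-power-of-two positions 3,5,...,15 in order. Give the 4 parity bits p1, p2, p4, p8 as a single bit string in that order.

1110

Place data bits at non-power-of-two positions: b3=1, b5=0, b6=1, b7=0, b9=1, b10=1, b11=0, b12=1, b13=1, b14=0, b15=0.
p1 = XOR of data positions {3,5,7,9,11,13,15} = 1⊕0⊕0⊕1⊕0⊕1⊕0 = 1
p2 = XOR of data positions {3,6,7,10,11,14,15} = 1⊕1⊕0⊕1⊕0⊕0⊕0 = 1
p4 = XOR of data positions {5,6,7,12,13,14,15} = 0⊕1⊕0⊕1⊕1⊕0⊕0 = 1
p8 = XOR of data positions {9,10,11,12,13,14,15} = 1⊕1⊕0⊕1⊕1⊕0⊕0 = 0
Parity bits p1,p2,p4,p8 = 1110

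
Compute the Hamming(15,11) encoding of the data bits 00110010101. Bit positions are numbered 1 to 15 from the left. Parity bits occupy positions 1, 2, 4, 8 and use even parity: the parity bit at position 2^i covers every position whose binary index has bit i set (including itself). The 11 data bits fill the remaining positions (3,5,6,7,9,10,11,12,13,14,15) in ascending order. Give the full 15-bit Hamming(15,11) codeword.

Place data bits at non-power-of-two positions: b3=0, b5=0, b6=1, b7=1, b9=0, b10=0, b11=1, b12=0, b13=1, b14=0, b15=1.
p1 = XOR of data positions {3,5,7,9,11,13,15} = 0⊕0⊕1⊕0⊕1⊕1⊕1 = 0
p2 = XOR of data positions {3,6,7,10,11,14,15} = 0⊕1⊕1⊕0⊕1⊕0⊕1 = 0
p4 = XOR of data positions {5,6,7,12,13,14,15} = 0⊕1⊕1⊕0⊕1⊕0⊕1 = 0
p8 = XOR of data positions {9,10,11,12,13,14,15} = 0⊕0⊕1⊕0⊕1⊕0⊕1 = 1
Codeword b1..b15 = 000001110010101

000001110010101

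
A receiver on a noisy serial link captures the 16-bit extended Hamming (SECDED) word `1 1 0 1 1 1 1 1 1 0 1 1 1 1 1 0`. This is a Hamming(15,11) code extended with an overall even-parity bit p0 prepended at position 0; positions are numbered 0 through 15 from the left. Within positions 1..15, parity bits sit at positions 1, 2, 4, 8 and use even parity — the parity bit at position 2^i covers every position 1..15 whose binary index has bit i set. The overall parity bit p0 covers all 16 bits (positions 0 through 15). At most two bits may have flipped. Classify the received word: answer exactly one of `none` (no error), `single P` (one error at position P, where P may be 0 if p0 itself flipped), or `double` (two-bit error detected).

single 4

s1: b1⊕b3⊕b5⊕b7⊕b9⊕b11⊕b13⊕b15 = 1⊕1⊕1⊕1⊕0⊕1⊕1⊕0 = 0
s2: b2⊕b3⊕b6⊕b7⊕b10⊕b11⊕b14⊕b15 = 0⊕1⊕1⊕1⊕1⊕1⊕1⊕0 = 0
s4: b4⊕b5⊕b6⊕b7⊕b12⊕b13⊕b14⊕b15 = 1⊕1⊕1⊕1⊕1⊕1⊕1⊕0 = 1
s8: b8⊕b9⊕b10⊕b11⊕b12⊕b13⊕b14⊕b15 = 1⊕0⊕1⊕1⊕1⊕1⊕1⊕0 = 0
Syndrome (s8...s1) = 0100 → position 4.
Overall parity (XOR of all 16 bits, including p0): 1⊕1⊕0⊕1⊕1⊕1⊕1⊕1⊕1⊕0⊕1⊕1⊕1⊕1⊕1⊕0 = 1
Overall=1, syndrome position=4 → single-bit error at position 4.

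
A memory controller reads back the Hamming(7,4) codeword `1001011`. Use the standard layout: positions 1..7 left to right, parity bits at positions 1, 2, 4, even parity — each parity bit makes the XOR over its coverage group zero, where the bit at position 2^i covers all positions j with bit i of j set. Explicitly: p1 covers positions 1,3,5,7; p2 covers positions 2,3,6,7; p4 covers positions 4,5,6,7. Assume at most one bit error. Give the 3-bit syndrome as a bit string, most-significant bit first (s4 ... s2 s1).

100

s1: b1⊕b3⊕b5⊕b7 = 1⊕0⊕0⊕1 = 0
s2: b2⊕b3⊕b6⊕b7 = 0⊕0⊕1⊕1 = 0
s4: b4⊕b5⊕b6⊕b7 = 1⊕0⊕1⊕1 = 1
Syndrome (s4...s1) = 100 → position 4.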